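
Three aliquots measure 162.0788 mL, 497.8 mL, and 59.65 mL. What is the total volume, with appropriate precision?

719.5 mL

162.0788 mL + 497.8 mL + 59.65 mL = 719.5288 mL.
Addition/subtraction keeps the fewest decimal places: 162.0788 → 4 decimal places, 497.8 → 1 decimal place, 59.65 → 2 decimal places; limit is 1.
Rounded to 1 decimal place: 719.5 mL.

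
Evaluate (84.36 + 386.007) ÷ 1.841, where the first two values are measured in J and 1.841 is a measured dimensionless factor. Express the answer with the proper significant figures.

255.5 J

84.36 J + 386.007 J = 470.367 J; the sum is limited to 2 decimal places (5 s.f.).
Carrying full precision, 470.367 ÷ 1.841 = 255.495382944… J; 1.841 has 4 s.f., so the result keeps min(5, 4) = 4 s.f.
Rounded to 4 significant figures: 255.5 J.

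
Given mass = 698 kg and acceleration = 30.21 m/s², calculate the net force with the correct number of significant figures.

2.11 × 10⁴ N

net force = 698 kg × 30.21 m/s² = 21086.58 N.
698 has 3 significant figures; 30.21 has 4.
Division/multiplication keeps the fewest: 3 significant figures.
Rounded: 2.11 × 10⁴ N.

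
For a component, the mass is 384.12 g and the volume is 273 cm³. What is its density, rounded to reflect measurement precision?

1.41 g/cm³

density = 384.12 g ÷ 273 cm³ = 1.40703296703… g/cm³.
384.12 has 5 significant figures; 273 has 3.
Division/multiplication keeps the fewest: 3 significant figures.
Rounded: 1.41 g/cm³.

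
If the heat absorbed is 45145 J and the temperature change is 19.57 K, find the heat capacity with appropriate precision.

2.307 × 10^3 J/K

heat capacity = 45145 J ÷ 19.57 K = 2306.84721513… J/K.
45145 has 5 significant figures; 19.57 has 4.
Division/multiplication keeps the fewest: 4 significant figures.
Rounded: 2.307 × 10^3 J/K.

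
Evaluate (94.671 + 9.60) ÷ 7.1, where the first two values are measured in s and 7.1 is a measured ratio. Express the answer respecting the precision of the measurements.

15 s

94.671 s + 9.60 s = 104.271 s; the sum is limited to 2 decimal places (5 s.f.).
Carrying full precision, 104.271 ÷ 7.1 = 14.686056338… s; 7.1 has 2 s.f., so the result keeps min(5, 2) = 2 s.f.
Rounded to 2 significant figures: 15 s.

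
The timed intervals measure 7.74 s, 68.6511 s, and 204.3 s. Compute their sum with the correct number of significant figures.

7.74 s + 68.6511 s + 204.3 s = 280.6911 s.
Addition/subtraction keeps the fewest decimal places: 7.74 → 2 decimal places, 68.6511 → 4 decimal places, 204.3 → 1 decimal place; limit is 1.
Rounded to 1 decimal place: 280.7 s.

280.7 s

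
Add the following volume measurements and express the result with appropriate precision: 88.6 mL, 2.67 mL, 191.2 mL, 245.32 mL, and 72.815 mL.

600.6 mL

88.6 mL + 2.67 mL + 191.2 mL + 245.32 mL + 72.815 mL = 600.605 mL.
Addition/subtraction keeps the fewest decimal places: 88.6 → 1 decimal place, 2.67 → 2 decimal places, 191.2 → 1 decimal place, 245.32 → 2 decimal places, 72.815 → 3 decimal places; limit is 1.
Rounded to 1 decimal place: 600.6 mL.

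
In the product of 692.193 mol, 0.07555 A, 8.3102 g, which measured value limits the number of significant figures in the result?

692.193 mol → 6 s.f.; 0.07555 A → 4 s.f.; 8.3102 g → 5 s.f.
The fewest is 4 significant figures, from 0.07555 A.

0.07555 A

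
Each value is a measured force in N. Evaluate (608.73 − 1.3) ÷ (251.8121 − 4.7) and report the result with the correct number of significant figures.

608.73 − 1.3 = 607.43, limited to 1 d.p. → 4 s.f.; 251.8121 − 4.7 = 247.1121, limited to 1 d.p. → 4 s.f.
Carrying full precision, 607.43 ÷ 247.1121 = 2.45811516312…; keep min(4, 4) = 4 s.f.
Rounded to 4 significant figures: 2.458.

2.458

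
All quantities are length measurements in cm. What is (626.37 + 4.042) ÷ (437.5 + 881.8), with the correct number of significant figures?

0.47784

626.37 + 4.042 = 630.412, limited to 2 d.p. → 5 s.f.; 437.5 + 881.8 = 1319.3, limited to 1 d.p. → 5 s.f.
Carrying full precision, 630.412 ÷ 1319.3 = 0.477838247556…; keep min(5, 5) = 5 s.f.
Rounded to 5 significant figures: 0.47784.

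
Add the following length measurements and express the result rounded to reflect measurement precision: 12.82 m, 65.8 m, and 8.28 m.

12.82 m + 65.8 m + 8.28 m = 86.90 m.
Addition/subtraction keeps the fewest decimal places: 12.82 → 2 decimal places, 65.8 → 1 decimal place, 8.28 → 2 decimal places; limit is 1.
Rounded to 1 decimal place: 86.9 m.

86.9 m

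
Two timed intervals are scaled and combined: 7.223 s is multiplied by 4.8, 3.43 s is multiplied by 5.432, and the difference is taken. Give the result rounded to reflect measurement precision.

7.223 × 4.8 = 34.6704 → 35 s (2 s.f., last digit at the 10^0 place).
3.43 × 5.432 = 18.63176 → 18.6 s (3 s.f., last digit at the 10^-1 place).
Difference: 16.03864 s; keep the coarser place, 10^0.
Result: 16 s.

16 s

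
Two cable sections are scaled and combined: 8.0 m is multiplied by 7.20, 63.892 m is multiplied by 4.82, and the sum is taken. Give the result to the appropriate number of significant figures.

366 m

8.0 × 7.20 = 57.6 → 58 m (2 s.f., last digit at the 10^0 place).
63.892 × 4.82 = 307.95944 → 308 m (3 s.f., last digit at the 10^0 place).
Sum: 365.55944 m; keep the coarser place, 10^0.
Result: 366 m.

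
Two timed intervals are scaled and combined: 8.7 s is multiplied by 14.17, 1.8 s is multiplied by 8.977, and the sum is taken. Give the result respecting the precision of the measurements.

1.4 × 10² s

8.7 × 14.17 = 123.279 → 1.2 × 10² s (2 s.f., last digit at the 10^1 place).
1.8 × 8.977 = 16.1586 → 16 s (2 s.f., last digit at the 10^0 place).
Sum: 139.4376 s; keep the coarser place, 10^1.
Result: 1.4 × 10² s.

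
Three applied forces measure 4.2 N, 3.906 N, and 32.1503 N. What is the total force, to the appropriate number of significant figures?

40.3 N

4.2 N + 3.906 N + 32.1503 N = 40.2563 N.
Addition/subtraction keeps the fewest decimal places: 4.2 → 1 decimal place, 3.906 → 3 decimal places, 32.1503 → 4 decimal places; limit is 1.
Rounded to 1 decimal place: 40.3 N.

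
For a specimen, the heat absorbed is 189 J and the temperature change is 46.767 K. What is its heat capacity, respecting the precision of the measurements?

4.04 J/K

heat capacity = 189 J ÷ 46.767 K = 4.04131118096… J/K.
189 has 3 significant figures; 46.767 has 5.
Division/multiplication keeps the fewest: 3 significant figures.
Rounded: 4.04 J/K.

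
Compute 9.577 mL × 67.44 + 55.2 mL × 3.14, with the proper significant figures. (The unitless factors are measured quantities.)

819 mL

9.577 × 67.44 = 645.87288 → 645.9 mL (4 s.f., last digit at the 10^-1 place).
55.2 × 3.14 = 173.328 → 1.73 × 10^2 mL (3 s.f., last digit at the 10^0 place).
Sum: 819.20088 mL; keep the coarser place, 10^0.
Result: 819 mL.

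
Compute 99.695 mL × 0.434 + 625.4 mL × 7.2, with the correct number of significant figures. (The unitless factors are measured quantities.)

99.695 × 0.434 = 43.26763 → 43.3 mL (3 s.f., last digit at the 10^-1 place).
625.4 × 7.2 = 4502.88 → 4.5 × 10³ mL (2 s.f., last digit at the 10^2 place).
Sum: 4546.14763 mL; keep the coarser place, 10^2.
Result: 4.5 × 10³ mL.

4.5 × 10³ mL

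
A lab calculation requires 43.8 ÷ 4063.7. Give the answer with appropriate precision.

0.0108

43.8 ÷ 4063.7 = 0.0107783547014…
Multiplication/division keeps the fewest significant figures: 43.8 → 3 s.f., 4063.7 → 5 s.f.; limit is 3.
Rounded to 3 significant figures: 0.0108.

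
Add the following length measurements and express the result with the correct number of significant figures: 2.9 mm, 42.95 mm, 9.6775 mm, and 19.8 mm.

75.3 mm

2.9 mm + 42.95 mm + 9.6775 mm + 19.8 mm = 75.3275 mm.
Addition/subtraction keeps the fewest decimal places: 2.9 → 1 decimal place, 42.95 → 2 decimal places, 9.6775 → 4 decimal places, 19.8 → 1 decimal place; limit is 1.
Rounded to 1 decimal place: 75.3 mm.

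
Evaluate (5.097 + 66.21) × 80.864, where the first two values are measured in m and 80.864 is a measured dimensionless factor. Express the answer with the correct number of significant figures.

5.097 m + 66.21 m = 71.307 m; the sum is limited to 2 decimal places (4 s.f.).
Carrying full precision, 71.307 × 80.864 = 5766.169248 m; 80.864 has 5 s.f., so the result keeps min(4, 5) = 4 s.f.
Rounded to 4 significant figures: 5766 m.

5766 m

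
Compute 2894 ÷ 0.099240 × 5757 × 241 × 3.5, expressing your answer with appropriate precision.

1.4 × 10^11

2894 ÷ 0.099240 × 5757 × 241 × 3.5 = 1.4160972766 × 10^11…
Multiplication/division keeps the fewest significant figures: 2894 → 4 s.f., 0.099240 → 5 s.f., 5757 → 4 s.f., 241 → 3 s.f., 3.5 → 2 s.f.; limit is 2.
Rounded to 2 significant figures: 1.4 × 10^11.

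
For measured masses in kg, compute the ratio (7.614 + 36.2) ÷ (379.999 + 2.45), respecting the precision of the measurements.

0.115

7.614 + 36.2 = 43.814, limited to 1 d.p. → 3 s.f.; 379.999 + 2.45 = 382.449, limited to 2 d.p. → 5 s.f.
Carrying full precision, 43.814 ÷ 382.449 = 0.114561680119…; keep min(3, 5) = 3 s.f.
Rounded to 3 significant figures: 0.115.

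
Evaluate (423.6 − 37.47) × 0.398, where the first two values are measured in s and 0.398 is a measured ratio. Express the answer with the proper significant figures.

154 s

423.6 s − 37.47 s = 386.13 s; the difference is limited to 1 decimal place (4 s.f.).
Carrying full precision, 386.13 × 0.398 = 153.67974 s; 0.398 has 3 s.f., so the result keeps min(4, 3) = 3 s.f.
Rounded to 3 significant figures: 154 s.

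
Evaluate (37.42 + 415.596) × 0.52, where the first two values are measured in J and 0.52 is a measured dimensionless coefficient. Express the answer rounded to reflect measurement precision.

37.42 J + 415.596 J = 453.016 J; the sum is limited to 2 decimal places (5 s.f.).
Carrying full precision, 453.016 × 0.52 = 235.56832 J; 0.52 has 2 s.f., so the result keeps min(5, 2) = 2 s.f.
Rounded to 2 significant figures: 2.4 × 10^2 J.

2.4 × 10^2 J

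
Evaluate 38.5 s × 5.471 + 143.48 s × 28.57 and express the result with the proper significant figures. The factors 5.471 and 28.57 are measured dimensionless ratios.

38.5 × 5.471 = 210.6335 → 2.11 × 10^2 s (3 s.f., last digit at the 10^0 place).
143.48 × 28.57 = 4099.2236 → 4099 s (4 s.f., last digit at the 10^0 place).
Sum: 4309.8571 s; keep the coarser place, 10^0.
Result: 4.310 × 10^3 s.

4.310 × 10^3 s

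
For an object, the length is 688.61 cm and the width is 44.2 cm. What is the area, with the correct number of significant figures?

3.04 × 10^4 cm²

area = 688.61 cm × 44.2 cm = 30436.562 cm².
688.61 has 5 significant figures; 44.2 has 3.
Division/multiplication keeps the fewest: 3 significant figures.
Rounded: 3.04 × 10^4 cm².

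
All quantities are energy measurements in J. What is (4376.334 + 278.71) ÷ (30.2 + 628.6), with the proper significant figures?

4376.334 + 278.71 = 4655.044, limited to 2 d.p. → 6 s.f.; 30.2 + 628.6 = 658.8, limited to 1 d.p. → 4 s.f.
Carrying full precision, 4655.044 ÷ 658.8 = 7.06594414086…; keep min(6, 4) = 4 s.f.
Rounded to 4 significant figures: 7.066.

7.066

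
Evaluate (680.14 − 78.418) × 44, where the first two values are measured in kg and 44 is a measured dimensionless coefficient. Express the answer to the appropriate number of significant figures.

2.6 × 10^4 kg

680.14 kg − 78.418 kg = 601.722 kg; the difference is limited to 2 decimal places (5 s.f.).
Carrying full precision, 601.722 × 44 = 26475.768 kg; 44 has 2 s.f., so the result keeps min(5, 2) = 2 s.f.
Rounded to 2 significant figures: 2.6 × 10^4 kg.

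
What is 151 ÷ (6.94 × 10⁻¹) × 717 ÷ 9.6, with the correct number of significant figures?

151 ÷ (6.94 × 10⁻¹) × 717 ÷ 9.6 = 16250.4502882…
Multiplication/division keeps the fewest significant figures: 151 → 3 s.f., 6.94 × 10⁻¹ → 3 s.f., 717 → 3 s.f., 9.6 → 2 s.f.; limit is 2.
Rounded to 2 significant figures: 1.6 × 10⁴.

1.6 × 10⁴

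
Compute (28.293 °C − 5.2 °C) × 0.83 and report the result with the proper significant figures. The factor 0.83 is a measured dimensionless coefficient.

19 °C

28.293 °C − 5.2 °C = 23.093 °C; the difference is limited to 1 decimal place (3 s.f.).
Carrying full precision, 23.093 × 0.83 = 19.16719 °C; 0.83 has 2 s.f., so the result keeps min(3, 2) = 2 s.f.
Rounded to 2 significant figures: 19 °C.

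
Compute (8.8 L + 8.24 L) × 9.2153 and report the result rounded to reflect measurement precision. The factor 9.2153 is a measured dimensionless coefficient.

157 L

8.8 L + 8.24 L = 17.04 L; the sum is limited to 1 decimal place (3 s.f.).
Carrying full precision, 17.04 × 9.2153 = 157.028712 L; 9.2153 has 5 s.f., so the result keeps min(3, 5) = 3 s.f.
Rounded to 3 significant figures: 157 L.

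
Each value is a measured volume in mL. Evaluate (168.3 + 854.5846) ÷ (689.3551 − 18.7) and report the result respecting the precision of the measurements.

168.3 + 854.5846 = 1022.8846, limited to 1 d.p. → 5 s.f.; 689.3551 − 18.7 = 670.6551, limited to 1 d.p. → 4 s.f.
Carrying full precision, 1022.8846 ÷ 670.6551 = 1.52520214936…; keep min(5, 4) = 4 s.f.
Rounded to 4 significant figures: 1.525.

1.525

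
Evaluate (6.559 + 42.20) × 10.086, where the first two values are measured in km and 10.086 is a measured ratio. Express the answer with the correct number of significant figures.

6.559 km + 42.20 km = 48.759 km; the sum is limited to 2 decimal places (4 s.f.).
Carrying full precision, 48.759 × 10.086 = 491.783274 km; 10.086 has 5 s.f., so the result keeps min(4, 5) = 4 s.f.
Rounded to 4 significant figures: 491.8 km.

491.8 km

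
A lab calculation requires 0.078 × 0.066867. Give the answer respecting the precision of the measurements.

5.2 × 10⁻³

0.078 × 0.066867 = 0.005215626
Multiplication/division keeps the fewest significant figures: 0.078 → 2 s.f., 0.066867 → 5 s.f.; limit is 2.
Rounded to 2 significant figures: 5.2 × 10⁻³.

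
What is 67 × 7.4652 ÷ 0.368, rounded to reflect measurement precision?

1.4 × 10^3

67 × 7.4652 ÷ 0.368 = 1359.15326087…
Multiplication/division keeps the fewest significant figures: 67 → 2 s.f., 7.4652 → 5 s.f., 0.368 → 3 s.f.; limit is 2.
Rounded to 2 significant figures: 1.4 × 10^3.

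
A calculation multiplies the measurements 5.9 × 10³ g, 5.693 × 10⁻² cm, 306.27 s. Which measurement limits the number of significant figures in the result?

5.9 × 10³ g

5.9 × 10³ g → 2 s.f.; 5.693 × 10⁻² cm → 4 s.f.; 306.27 s → 5 s.f.
The fewest is 2 significant figures, from 5.9 × 10³ g.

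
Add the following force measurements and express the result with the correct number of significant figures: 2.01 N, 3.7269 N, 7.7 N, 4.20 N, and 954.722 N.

2.01 N + 3.7269 N + 7.7 N + 4.20 N + 954.722 N = 972.3589 N.
Addition/subtraction keeps the fewest decimal places: 2.01 → 2 decimal places, 3.7269 → 4 decimal places, 7.7 → 1 decimal place, 4.20 → 2 decimal places, 954.722 → 3 decimal places; limit is 1.
Rounded to 1 decimal place: 972.4 N.

972.4 N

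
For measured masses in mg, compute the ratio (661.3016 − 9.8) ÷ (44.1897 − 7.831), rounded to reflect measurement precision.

661.3016 − 9.8 = 651.5016, limited to 1 d.p. → 4 s.f.; 44.1897 − 7.831 = 36.3587, limited to 3 d.p. → 5 s.f.
Carrying full precision, 651.5016 ÷ 36.3587 = 17.9187264671…; keep min(4, 5) = 4 s.f.
Rounded to 4 significant figures: 17.92.

17.92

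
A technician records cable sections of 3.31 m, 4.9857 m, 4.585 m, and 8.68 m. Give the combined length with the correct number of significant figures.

21.56 m

3.31 m + 4.9857 m + 4.585 m + 8.68 m = 21.5607 m.
Addition/subtraction keeps the fewest decimal places: 3.31 → 2 decimal places, 4.9857 → 4 decimal places, 4.585 → 3 decimal places, 8.68 → 2 decimal places; limit is 2.
Rounded to 2 decimal places: 21.56 m.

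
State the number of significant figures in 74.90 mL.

4

74.90: trailing zeros after a decimal point are significant.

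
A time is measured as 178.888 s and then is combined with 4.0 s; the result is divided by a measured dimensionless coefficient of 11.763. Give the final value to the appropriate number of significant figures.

178.888 s + 4.0 s = 182.888 s; the sum is limited to 1 decimal place (4 s.f.).
Carrying full precision, 182.888 ÷ 11.763 = 15.5477344215… s; 11.763 has 5 s.f., so the result keeps min(4, 5) = 4 s.f.
Rounded to 4 significant figures: 15.55 s.

15.55 s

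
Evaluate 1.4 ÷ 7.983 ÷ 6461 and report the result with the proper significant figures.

1.4 ÷ 7.983 ÷ 6461 = 0.0000271432699144…
Multiplication/division keeps the fewest significant figures: 1.4 → 2 s.f., 7.983 → 4 s.f., 6461 → 4 s.f.; limit is 2.
Rounded to 2 significant figures: 2.7 × 10⁻⁵.

2.7 × 10⁻⁵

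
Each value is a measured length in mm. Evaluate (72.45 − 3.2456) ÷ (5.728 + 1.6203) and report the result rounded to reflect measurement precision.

9.418

72.45 − 3.2456 = 69.2044, limited to 2 d.p. → 4 s.f.; 5.728 + 1.6203 = 7.3483, limited to 3 d.p. → 4 s.f.
Carrying full precision, 69.2044 ÷ 7.3483 = 9.41774287931…; keep min(4, 4) = 4 s.f.
Rounded to 4 significant figures: 9.418.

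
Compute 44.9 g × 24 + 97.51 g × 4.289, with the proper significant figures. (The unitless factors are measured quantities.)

44.9 × 24 = 1077.6 → 1.1 × 10^3 g (2 s.f., last digit at the 10^2 place).
97.51 × 4.289 = 418.22039 → 418.2 g (4 s.f., last digit at the 10^-1 place).
Sum: 1495.82039 g; keep the coarser place, 10^2.
Result: 1.5 × 10^3 g.

1.5 × 10^3 g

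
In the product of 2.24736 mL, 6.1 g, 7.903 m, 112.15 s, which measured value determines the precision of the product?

2.24736 mL → 6 s.f.; 6.1 g → 2 s.f.; 7.903 m → 4 s.f.; 112.15 s → 5 s.f.
The fewest is 2 significant figures, from 6.1 g.

6.1 g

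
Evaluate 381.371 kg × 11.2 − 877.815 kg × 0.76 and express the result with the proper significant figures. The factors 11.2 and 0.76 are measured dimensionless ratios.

3.60 × 10³ kg

381.371 × 11.2 = 4271.3552 → 4.27 × 10³ kg (3 s.f., last digit at the 10^1 place).
877.815 × 0.76 = 667.1394 → 6.7 × 10² kg (2 s.f., last digit at the 10^1 place).
Difference: 3604.2158 kg; keep the coarser place, 10^1.
Result: 3.60 × 10³ kg.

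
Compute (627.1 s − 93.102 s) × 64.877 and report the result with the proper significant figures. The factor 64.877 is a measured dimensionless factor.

627.1 s − 93.102 s = 533.998 s; the difference is limited to 1 decimal place (4 s.f.).
Carrying full precision, 533.998 × 64.877 = 34644.188246 s; 64.877 has 5 s.f., so the result keeps min(4, 5) = 4 s.f.
Rounded to 4 significant figures: 3.464 × 10⁴ s.

3.464 × 10⁴ s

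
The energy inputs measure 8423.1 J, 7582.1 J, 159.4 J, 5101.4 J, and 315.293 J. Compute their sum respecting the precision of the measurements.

21581.3 J

8423.1 J + 7582.1 J + 159.4 J + 5101.4 J + 315.293 J = 21581.293 J.
Addition/subtraction keeps the fewest decimal places: 8423.1 → 1 decimal place, 7582.1 → 1 decimal place, 159.4 → 1 decimal place, 5101.4 → 1 decimal place, 315.293 → 3 decimal places; limit is 1.
Rounded to 1 decimal place: 21581.3 J.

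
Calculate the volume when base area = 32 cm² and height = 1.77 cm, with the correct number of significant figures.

volume = 32 cm² × 1.77 cm = 56.64 cm³.
32 has 2 significant figures; 1.77 has 3.
Division/multiplication keeps the fewest: 2 significant figures.
Rounded: 57 cm³.

57 cm³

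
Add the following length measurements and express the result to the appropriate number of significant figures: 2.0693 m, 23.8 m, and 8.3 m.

2.0693 m + 23.8 m + 8.3 m = 34.1693 m.
Addition/subtraction keeps the fewest decimal places: 2.0693 → 4 decimal places, 23.8 → 1 decimal place, 8.3 → 1 decimal place; limit is 1.
Rounded to 1 decimal place: 34.2 m.

34.2 m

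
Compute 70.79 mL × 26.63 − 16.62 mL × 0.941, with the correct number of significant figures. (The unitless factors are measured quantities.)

1.869 × 10^3 mL

70.79 × 26.63 = 1885.1377 → 1885 mL (4 s.f., last digit at the 10^0 place).
16.62 × 0.941 = 15.63942 → 15.6 mL (3 s.f., last digit at the 10^-1 place).
Difference: 1869.49828 mL; keep the coarser place, 10^0.
Result: 1.869 × 10^3 mL.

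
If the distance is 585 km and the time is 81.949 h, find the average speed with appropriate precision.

average speed = 585 km ÷ 81.949 h = 7.13858619385… km/h.
585 has 3 significant figures; 81.949 has 5.
Division/multiplication keeps the fewest: 3 significant figures.
Rounded: 7.14 km/h.

7.14 km/h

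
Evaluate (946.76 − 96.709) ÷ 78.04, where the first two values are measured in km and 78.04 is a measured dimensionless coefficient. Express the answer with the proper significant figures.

946.76 km − 96.709 km = 850.051 km; the difference is limited to 2 decimal places (5 s.f.).
Carrying full precision, 850.051 ÷ 78.04 = 10.8925038442… km; 78.04 has 4 s.f., so the result keeps min(5, 4) = 4 s.f.
Rounded to 4 significant figures: 10.89 km.

10.89 km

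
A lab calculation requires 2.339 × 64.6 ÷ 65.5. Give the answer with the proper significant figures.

2.31

2.339 × 64.6 ÷ 65.5 = 2.3068610687…
Multiplication/division keeps the fewest significant figures: 2.339 → 4 s.f., 64.6 → 3 s.f., 65.5 → 3 s.f.; limit is 3.
Rounded to 3 significant figures: 2.31.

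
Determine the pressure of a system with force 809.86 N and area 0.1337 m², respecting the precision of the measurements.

6057 Pa

pressure = 809.86 N ÷ 0.1337 m² = 6057.29244577… Pa.
809.86 has 5 significant figures; 0.1337 has 4.
Division/multiplication keeps the fewest: 4 significant figures.
Rounded: 6057 Pa.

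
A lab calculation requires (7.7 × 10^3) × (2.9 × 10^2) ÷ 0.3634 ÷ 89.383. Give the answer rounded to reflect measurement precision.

(7.7 × 10^3) × (2.9 × 10^2) ÷ 0.3634 ÷ 89.383 = 68746.2278471…
Multiplication/division keeps the fewest significant figures: 7.7 × 10^3 → 2 s.f., 2.9 × 10^2 → 2 s.f., 0.3634 → 4 s.f., 89.383 → 5 s.f.; limit is 2.
Rounded to 2 significant figures: 6.9 × 10^4.

6.9 × 10^4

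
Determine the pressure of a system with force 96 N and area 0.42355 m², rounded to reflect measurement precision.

2.3 × 10^2 Pa

pressure = 96 N ÷ 0.42355 m² = 226.655648684… Pa.
96 has 2 significant figures; 0.42355 has 5.
Division/multiplication keeps the fewest: 2 significant figures.
Rounded: 2.3 × 10^2 Pa.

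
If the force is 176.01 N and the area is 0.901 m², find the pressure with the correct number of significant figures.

195 Pa

pressure = 176.01 N ÷ 0.901 m² = 195.349611543… Pa.
176.01 has 5 significant figures; 0.901 has 3.
Division/multiplication keeps the fewest: 3 significant figures.
Rounded: 195 Pa.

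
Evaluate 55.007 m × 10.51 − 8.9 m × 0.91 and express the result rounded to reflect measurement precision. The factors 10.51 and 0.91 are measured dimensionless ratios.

55.007 × 10.51 = 578.12357 → 5.781 × 10² m (4 s.f., last digit at the 10^-1 place).
8.9 × 0.91 = 8.099 → 8.1 m (2 s.f., last digit at the 10^-1 place).
Difference: 570.02457 m; keep the coarser place, 10^-1.
Result: 570.0 m.

570.0 m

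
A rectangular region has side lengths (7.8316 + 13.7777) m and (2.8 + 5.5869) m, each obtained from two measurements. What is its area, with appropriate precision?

1.8 × 10^2 m²

7.8316 + 13.7777 = 21.6093, limited to 4 d.p. → 6 s.f.; 2.8 + 5.5869 = 8.3869, limited to 1 d.p. → 2 s.f.
Carrying full precision, 21.6093 × 8.3869 = 181.23503817; keep min(6, 2) = 2 s.f.
Rounded to 2 significant figures: 1.8 × 10^2 m².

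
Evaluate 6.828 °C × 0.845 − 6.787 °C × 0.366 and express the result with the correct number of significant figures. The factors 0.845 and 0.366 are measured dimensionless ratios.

3.29 °C

6.828 × 0.845 = 5.76966 → 5.77 °C (3 s.f., last digit at the 10^-2 place).
6.787 × 0.366 = 2.484042 → 2.48 °C (3 s.f., last digit at the 10^-2 place).
Difference: 3.285618 °C; keep the coarser place, 10^-2.
Result: 3.29 °C.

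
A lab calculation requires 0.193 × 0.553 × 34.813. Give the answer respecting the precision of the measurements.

3.72

0.193 × 0.553 × 34.813 = 3.715556677
Multiplication/division keeps the fewest significant figures: 0.193 → 3 s.f., 0.553 → 3 s.f., 34.813 → 5 s.f.; limit is 3.
Rounded to 3 significant figures: 3.72.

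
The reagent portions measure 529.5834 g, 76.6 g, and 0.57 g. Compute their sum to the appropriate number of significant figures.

6.068 × 10² g

529.5834 g + 76.6 g + 0.57 g = 606.7534 g.
Addition/subtraction keeps the fewest decimal places: 529.5834 → 4 decimal places, 76.6 → 1 decimal place, 0.57 → 2 decimal places; limit is 1.
Rounded to 1 decimal place: 6.068 × 10² g.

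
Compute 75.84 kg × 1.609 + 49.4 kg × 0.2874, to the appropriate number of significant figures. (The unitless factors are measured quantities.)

75.84 × 1.609 = 122.02656 → 1.220 × 10^2 kg (4 s.f., last digit at the 10^-1 place).
49.4 × 0.2874 = 14.19756 → 14.2 kg (3 s.f., last digit at the 10^-1 place).
Sum: 136.22412 kg; keep the coarser place, 10^-1.
Result: 136.2 kg.

136.2 kg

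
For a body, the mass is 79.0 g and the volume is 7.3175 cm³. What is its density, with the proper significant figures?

density = 79.0 g ÷ 7.3175 cm³ = 10.7960368978… g/cm³.
79.0 has 3 significant figures; 7.3175 has 5.
Division/multiplication keeps the fewest: 3 significant figures.
Rounded: 10.8 g/cm³.

10.8 g/cm³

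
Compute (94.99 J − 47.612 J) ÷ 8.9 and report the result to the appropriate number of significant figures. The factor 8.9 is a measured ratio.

94.99 J − 47.612 J = 47.378 J; the difference is limited to 2 decimal places (4 s.f.).
Carrying full precision, 47.378 ÷ 8.9 = 5.32337078652… J; 8.9 has 2 s.f., so the result keeps min(4, 2) = 2 s.f.
Rounded to 2 significant figures: 5.3 J.

5.3 J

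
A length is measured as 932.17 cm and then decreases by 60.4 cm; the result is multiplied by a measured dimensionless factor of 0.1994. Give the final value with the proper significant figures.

932.17 cm − 60.4 cm = 871.77 cm; the difference is limited to 1 decimal place (4 s.f.).
Carrying full precision, 871.77 × 0.1994 = 173.830938 cm; 0.1994 has 4 s.f., so the result keeps min(4, 4) = 4 s.f.
Rounded to 4 significant figures: 1.738 × 10² cm.

1.738 × 10² cm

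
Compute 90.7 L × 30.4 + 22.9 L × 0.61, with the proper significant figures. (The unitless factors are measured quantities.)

90.7 × 30.4 = 2757.28 → 2.76 × 10^3 L (3 s.f., last digit at the 10^1 place).
22.9 × 0.61 = 13.969 → 14 L (2 s.f., last digit at the 10^0 place).
Sum: 2771.249 L; keep the coarser place, 10^1.
Result: 2.77 × 10^3 L.

2.77 × 10^3 L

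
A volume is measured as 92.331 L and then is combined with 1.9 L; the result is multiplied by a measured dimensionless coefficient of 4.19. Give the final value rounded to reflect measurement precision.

92.331 L + 1.9 L = 94.231 L; the sum is limited to 1 decimal place (3 s.f.).
Carrying full precision, 94.231 × 4.19 = 394.82789 L; 4.19 has 3 s.f., so the result keeps min(3, 3) = 3 s.f.
Rounded to 3 significant figures: 395 L.

395 L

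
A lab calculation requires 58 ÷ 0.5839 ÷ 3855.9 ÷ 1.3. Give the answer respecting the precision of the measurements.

58 ÷ 0.5839 ÷ 3855.9 ÷ 1.3 = 0.0198162012282…
Multiplication/division keeps the fewest significant figures: 58 → 2 s.f., 0.5839 → 4 s.f., 3855.9 → 5 s.f., 1.3 → 2 s.f.; limit is 2.
Rounded to 2 significant figures: 0.020.

0.020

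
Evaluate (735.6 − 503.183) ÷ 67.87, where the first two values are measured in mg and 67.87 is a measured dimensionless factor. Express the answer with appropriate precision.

3.424 mg

735.6 mg − 503.183 mg = 232.417 mg; the difference is limited to 1 decimal place (4 s.f.).
Carrying full precision, 232.417 ÷ 67.87 = 3.4244437896… mg; 67.87 has 4 s.f., so the result keeps min(4, 4) = 4 s.f.
Rounded to 4 significant figures: 3.424 mg.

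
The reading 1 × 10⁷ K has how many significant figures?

1 × 10⁷: in scientific notation every digit of the coefficient is significant.

1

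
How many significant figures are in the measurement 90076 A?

5

90076: zeros between nonzero digits are significant.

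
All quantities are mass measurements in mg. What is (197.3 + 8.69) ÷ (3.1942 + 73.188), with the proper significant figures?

2.697

197.3 + 8.69 = 205.99, limited to 1 d.p. → 4 s.f.; 3.1942 + 73.188 = 76.3822, limited to 3 d.p. → 5 s.f.
Carrying full precision, 205.99 ÷ 76.3822 = 2.6968325081…; keep min(4, 5) = 4 s.f.
Rounded to 4 significant figures: 2.697.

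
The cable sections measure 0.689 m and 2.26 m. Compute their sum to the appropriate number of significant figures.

2.95 m

0.689 m + 2.26 m = 2.949 m.
Addition/subtraction keeps the fewest decimal places: 0.689 → 3 decimal places, 2.26 → 2 decimal places; limit is 2.
Rounded to 2 decimal places: 2.95 m.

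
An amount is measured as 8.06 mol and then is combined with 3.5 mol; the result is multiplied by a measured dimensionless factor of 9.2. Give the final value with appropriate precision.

8.06 mol + 3.5 mol = 11.56 mol; the sum is limited to 1 decimal place (3 s.f.).
Carrying full precision, 11.56 × 9.2 = 106.352 mol; 9.2 has 2 s.f., so the result keeps min(3, 2) = 2 s.f.
Rounded to 2 significant figures: 1.1 × 10² mol.

1.1 × 10² mol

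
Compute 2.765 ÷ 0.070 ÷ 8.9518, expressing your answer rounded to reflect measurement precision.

2.765 ÷ 0.070 ÷ 8.9518 = 4.41252038696…
Multiplication/division keeps the fewest significant figures: 2.765 → 4 s.f., 0.070 → 2 s.f., 8.9518 → 5 s.f.; limit is 2.
Rounded to 2 significant figures: 4.4.

4.4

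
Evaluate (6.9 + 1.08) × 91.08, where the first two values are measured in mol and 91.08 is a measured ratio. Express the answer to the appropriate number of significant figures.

6.9 mol + 1.08 mol = 7.98 mol; the sum is limited to 1 decimal place (2 s.f.).
Carrying full precision, 7.98 × 91.08 = 726.8184 mol; 91.08 has 4 s.f., so the result keeps min(2, 4) = 2 s.f.
Rounded to 2 significant figures: 7.3 × 10^2 mol.

7.3 × 10^2 mol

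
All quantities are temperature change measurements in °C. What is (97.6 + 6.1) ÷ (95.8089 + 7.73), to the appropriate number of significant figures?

1.002

97.6 + 6.1 = 103.7, limited to 1 d.p. → 4 s.f.; 95.8089 + 7.73 = 103.5389, limited to 2 d.p. → 5 s.f.
Carrying full precision, 103.7 ÷ 103.5389 = 1.00155593695…; keep min(4, 5) = 4 s.f.
Rounded to 4 significant figures: 1.002.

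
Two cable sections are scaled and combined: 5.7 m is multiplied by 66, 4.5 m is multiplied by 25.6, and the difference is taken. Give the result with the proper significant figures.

5.7 × 66 = 376.2 → 3.8 × 10² m (2 s.f., last digit at the 10^1 place).
4.5 × 25.6 = 115.2 → 1.2 × 10² m (2 s.f., last digit at the 10^1 place).
Difference: 261 m; keep the coarser place, 10^1.
Result: 2.6 × 10² m.

2.6 × 10² m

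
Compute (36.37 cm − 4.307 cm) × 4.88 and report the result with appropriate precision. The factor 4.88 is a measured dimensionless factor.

36.37 cm − 4.307 cm = 32.063 cm; the difference is limited to 2 decimal places (4 s.f.).
Carrying full precision, 32.063 × 4.88 = 156.46744 cm; 4.88 has 3 s.f., so the result keeps min(4, 3) = 3 s.f.
Rounded to 3 significant figures: 156 cm.

156 cm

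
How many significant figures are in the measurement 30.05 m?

4

30.05: zeros between nonzero digits are significant.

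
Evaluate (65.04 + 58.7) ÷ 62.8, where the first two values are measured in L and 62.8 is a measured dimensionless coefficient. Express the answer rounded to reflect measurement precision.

1.97 L

65.04 L + 58.7 L = 123.74 L; the sum is limited to 1 decimal place (4 s.f.).
Carrying full precision, 123.74 ÷ 62.8 = 1.97038216561… L; 62.8 has 3 s.f., so the result keeps min(4, 3) = 3 s.f.
Rounded to 3 significant figures: 1.97 L.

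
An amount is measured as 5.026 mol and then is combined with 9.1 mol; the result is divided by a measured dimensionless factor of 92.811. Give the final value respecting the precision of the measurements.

5.026 mol + 9.1 mol = 14.126 mol; the sum is limited to 1 decimal place (3 s.f.).
Carrying full precision, 14.126 ÷ 92.811 = 0.152201786426… mol; 92.811 has 5 s.f., so the result keeps min(3, 5) = 3 s.f.
Rounded to 3 significant figures: 0.152 mol.

0.152 mol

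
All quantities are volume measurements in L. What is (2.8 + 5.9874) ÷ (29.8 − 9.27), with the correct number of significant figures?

2.8 + 5.9874 = 8.7874, limited to 1 d.p. → 2 s.f.; 29.8 − 9.27 = 20.53, limited to 1 d.p. → 3 s.f.
Carrying full precision, 8.7874 ÷ 20.53 = 0.428027277155…; keep min(2, 3) = 2 s.f.
Rounded to 2 significant figures: 0.43.

0.43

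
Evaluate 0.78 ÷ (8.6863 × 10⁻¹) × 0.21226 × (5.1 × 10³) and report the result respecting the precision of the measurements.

9.7 × 10²

0.78 ÷ (8.6863 × 10⁻¹) × 0.21226 × (5.1 × 10³) = 972.071284667…
Multiplication/division keeps the fewest significant figures: 0.78 → 2 s.f., 8.6863 × 10⁻¹ → 5 s.f., 0.21226 → 5 s.f., 5.1 × 10³ → 2 s.f.; limit is 2.
Rounded to 2 significant figures: 9.7 × 10².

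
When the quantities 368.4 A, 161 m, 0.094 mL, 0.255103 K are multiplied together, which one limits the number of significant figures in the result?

368.4 A → 4 s.f.; 161 m → 3 s.f.; 0.094 mL → 2 s.f.; 0.255103 K → 6 s.f.
The fewest is 2 significant figures, from 0.094 mL.

0.094 mL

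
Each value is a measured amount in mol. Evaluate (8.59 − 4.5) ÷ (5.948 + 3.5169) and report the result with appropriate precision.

0.43

8.59 − 4.5 = 4.09, limited to 1 d.p. → 2 s.f.; 5.948 + 3.5169 = 9.4649, limited to 3 d.p. → 4 s.f.
Carrying full precision, 4.09 ÷ 9.4649 = 0.432122896174…; keep min(2, 4) = 2 s.f.
Rounded to 2 significant figures: 0.43.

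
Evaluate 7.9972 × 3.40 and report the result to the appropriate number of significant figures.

27.2

7.9972 × 3.40 = 27.19048
Multiplication/division keeps the fewest significant figures: 7.9972 → 5 s.f., 3.40 → 3 s.f.; limit is 3.
Rounded to 3 significant figures: 27.2.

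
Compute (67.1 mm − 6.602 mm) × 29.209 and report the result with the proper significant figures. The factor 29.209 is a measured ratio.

1.77 × 10³ mm

67.1 mm − 6.602 mm = 60.498 mm; the difference is limited to 1 decimal place (3 s.f.).
Carrying full precision, 60.498 × 29.209 = 1767.086082 mm; 29.209 has 5 s.f., so the result keeps min(3, 5) = 3 s.f.
Rounded to 3 significant figures: 1.77 × 10³ mm.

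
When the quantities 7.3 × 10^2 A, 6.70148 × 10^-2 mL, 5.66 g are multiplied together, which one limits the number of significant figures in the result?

7.3 × 10^2 A → 2 s.f.; 6.70148 × 10^-2 mL → 6 s.f.; 5.66 g → 3 s.f.
The fewest is 2 significant figures, from 7.3 × 10^2 A.

7.3 × 10^2 A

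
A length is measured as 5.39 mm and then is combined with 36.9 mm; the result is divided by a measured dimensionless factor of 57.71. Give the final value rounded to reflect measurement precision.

5.39 mm + 36.9 mm = 42.29 mm; the sum is limited to 1 decimal place (3 s.f.).
Carrying full precision, 42.29 ÷ 57.71 = 0.732801940738… mm; 57.71 has 4 s.f., so the result keeps min(3, 4) = 3 s.f.
Rounded to 3 significant figures: 0.733 mm.

0.733 mm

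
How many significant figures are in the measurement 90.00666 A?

90.00666: zeros between nonzero digits are significant.

7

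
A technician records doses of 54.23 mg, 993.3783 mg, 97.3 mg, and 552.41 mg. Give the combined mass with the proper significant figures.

54.23 mg + 993.3783 mg + 97.3 mg + 552.41 mg = 1697.3183 mg.
Addition/subtraction keeps the fewest decimal places: 54.23 → 2 decimal places, 993.3783 → 4 decimal places, 97.3 → 1 decimal place, 552.41 → 2 decimal places; limit is 1.
Rounded to 1 decimal place: 1697.3 mg.

1697.3 mg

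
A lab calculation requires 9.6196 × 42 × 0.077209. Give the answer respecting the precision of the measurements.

9.6196 × 42 × 0.077209 = 31.1942272488
Multiplication/division keeps the fewest significant figures: 9.6196 → 5 s.f., 42 → 2 s.f., 0.077209 → 5 s.f.; limit is 2.
Rounded to 2 significant figures: 31.

31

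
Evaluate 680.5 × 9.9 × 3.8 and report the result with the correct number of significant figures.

2.6 × 10^4

680.5 × 9.9 × 3.8 = 25600.41
Multiplication/division keeps the fewest significant figures: 680.5 → 4 s.f., 9.9 → 2 s.f., 3.8 → 2 s.f.; limit is 2.
Rounded to 2 significant figures: 2.6 × 10^4.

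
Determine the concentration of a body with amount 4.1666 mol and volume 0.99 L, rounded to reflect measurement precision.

4.2 mol/L

concentration = 4.1666 mol ÷ 0.99 L = 4.20868686869… mol/L.
4.1666 has 5 significant figures; 0.99 has 2.
Division/multiplication keeps the fewest: 2 significant figures.
Rounded: 4.2 mol/L.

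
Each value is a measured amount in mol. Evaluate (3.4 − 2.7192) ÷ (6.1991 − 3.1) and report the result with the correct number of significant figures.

3.4 − 2.7192 = 0.6808, limited to 1 d.p. → 1 s.f.; 6.1991 − 3.1 = 3.0991, limited to 1 d.p. → 2 s.f.
Carrying full precision, 0.6808 ÷ 3.0991 = 0.219676680327…; keep min(1, 2) = 1 s.f.
Rounded to 1 significant figure: 0.2.

0.2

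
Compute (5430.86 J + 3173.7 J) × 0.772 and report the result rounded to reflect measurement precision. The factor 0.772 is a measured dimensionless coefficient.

5430.86 J + 3173.7 J = 8604.56 J; the sum is limited to 1 decimal place (5 s.f.).
Carrying full precision, 8604.56 × 0.772 = 6642.72032 J; 0.772 has 3 s.f., so the result keeps min(5, 3) = 3 s.f.
Rounded to 3 significant figures: 6.64 × 10^3 J.

6.64 × 10^3 J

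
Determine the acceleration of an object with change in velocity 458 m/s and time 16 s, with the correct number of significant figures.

acceleration = 458 m/s ÷ 16 s = 28.625 m/s².
458 has 3 significant figures; 16 has 2.
Division/multiplication keeps the fewest: 2 significant figures.
Rounded: 29 m/s².

29 m/s²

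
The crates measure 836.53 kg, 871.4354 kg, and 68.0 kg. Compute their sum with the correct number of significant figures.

1.7760 × 10^3 kg

836.53 kg + 871.4354 kg + 68.0 kg = 1775.9654 kg.
Addition/subtraction keeps the fewest decimal places: 836.53 → 2 decimal places, 871.4354 → 4 decimal places, 68.0 → 1 decimal place; limit is 1.
Rounded to 1 decimal place: 1.7760 × 10^3 kg.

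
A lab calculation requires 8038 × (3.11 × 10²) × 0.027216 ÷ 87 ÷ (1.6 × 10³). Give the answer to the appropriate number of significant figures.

0.49

8038 × (3.11 × 10²) × 0.027216 ÷ 87 ÷ (1.6 × 10³) = 0.48875751931…
Multiplication/division keeps the fewest significant figures: 8038 → 4 s.f., 3.11 × 10² → 3 s.f., 0.027216 → 5 s.f., 87 → 2 s.f., 1.6 × 10³ → 2 s.f.; limit is 2.
Rounded to 2 significant figures: 0.49.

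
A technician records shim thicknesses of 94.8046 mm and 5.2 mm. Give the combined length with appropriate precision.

94.8046 mm + 5.2 mm = 100.0046 mm.
Addition/subtraction keeps the fewest decimal places: 94.8046 → 4 decimal places, 5.2 → 1 decimal place; limit is 1.
Rounded to 1 decimal place: 100.0 mm.

100.0 mm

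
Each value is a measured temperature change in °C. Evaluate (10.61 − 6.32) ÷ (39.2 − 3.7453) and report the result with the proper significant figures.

0.121

10.61 − 6.32 = 4.29, limited to 2 d.p. → 3 s.f.; 39.2 − 3.7453 = 35.4547, limited to 1 d.p. → 3 s.f.
Carrying full precision, 4.29 ÷ 35.4547 = 0.120999472566…; keep min(3, 3) = 3 s.f.
Rounded to 3 significant figures: 0.121.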